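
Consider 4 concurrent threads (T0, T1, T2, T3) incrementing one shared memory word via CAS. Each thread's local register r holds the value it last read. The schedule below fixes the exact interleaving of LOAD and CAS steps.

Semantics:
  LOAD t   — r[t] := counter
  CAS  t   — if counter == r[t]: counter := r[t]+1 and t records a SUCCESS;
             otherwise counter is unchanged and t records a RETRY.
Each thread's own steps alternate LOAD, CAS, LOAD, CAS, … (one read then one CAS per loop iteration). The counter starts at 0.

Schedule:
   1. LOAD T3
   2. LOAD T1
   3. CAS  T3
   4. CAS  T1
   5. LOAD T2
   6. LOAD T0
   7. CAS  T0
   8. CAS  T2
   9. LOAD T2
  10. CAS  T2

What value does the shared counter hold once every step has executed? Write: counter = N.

counter = 3

   1) LOAD T3:  M=0  r_T3=0
   2) LOAD T1:  M=0  r_T1=0
   3) CAS  T3:  M=1  r_T3=0 ✓
   4) CAS  T1:  M=1  r_T1=0 ✗
   5) LOAD T2:  M=1  r_T2=1
   6) LOAD T0:  M=1  r_T0=1
   7) CAS  T0:  M=2  r_T0=1 ✓
   8) CAS  T2:  M=2  r_T2=1 ✗
   9) LOAD T2:  M=2  r_T2=2
  10) CAS  T2:  M=3  r_T2=2 ✓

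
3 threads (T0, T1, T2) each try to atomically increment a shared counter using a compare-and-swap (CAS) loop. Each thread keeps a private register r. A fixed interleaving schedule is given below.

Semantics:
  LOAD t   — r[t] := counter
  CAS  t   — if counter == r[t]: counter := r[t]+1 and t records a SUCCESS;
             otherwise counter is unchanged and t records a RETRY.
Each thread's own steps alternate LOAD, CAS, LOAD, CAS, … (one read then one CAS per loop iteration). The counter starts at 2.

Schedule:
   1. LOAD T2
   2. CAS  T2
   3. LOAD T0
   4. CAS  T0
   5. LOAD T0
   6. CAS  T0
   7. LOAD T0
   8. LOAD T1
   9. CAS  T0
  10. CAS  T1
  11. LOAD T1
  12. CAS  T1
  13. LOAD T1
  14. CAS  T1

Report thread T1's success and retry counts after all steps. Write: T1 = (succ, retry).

T1 = (2, 1)

#1 T2 reads 2
#2 T2 CAS(2→3) writes; counter now 3
#3 T0 reads 3
#4 T0 CAS(3→4) writes; counter now 4
#5 T0 reads 4
#6 T0 CAS(4→5) writes; counter now 5
#7 T0 reads 5
#8 T1 reads 5
#9 T0 CAS(5→6) writes; counter now 6
#10 T1 CAS(5→6) fails; counter now 6
#11 T1 reads 6
#12 T1 CAS(6→7) writes; counter now 7
#13 T1 reads 7
#14 T1 CAS(7→8) writes; counter now 8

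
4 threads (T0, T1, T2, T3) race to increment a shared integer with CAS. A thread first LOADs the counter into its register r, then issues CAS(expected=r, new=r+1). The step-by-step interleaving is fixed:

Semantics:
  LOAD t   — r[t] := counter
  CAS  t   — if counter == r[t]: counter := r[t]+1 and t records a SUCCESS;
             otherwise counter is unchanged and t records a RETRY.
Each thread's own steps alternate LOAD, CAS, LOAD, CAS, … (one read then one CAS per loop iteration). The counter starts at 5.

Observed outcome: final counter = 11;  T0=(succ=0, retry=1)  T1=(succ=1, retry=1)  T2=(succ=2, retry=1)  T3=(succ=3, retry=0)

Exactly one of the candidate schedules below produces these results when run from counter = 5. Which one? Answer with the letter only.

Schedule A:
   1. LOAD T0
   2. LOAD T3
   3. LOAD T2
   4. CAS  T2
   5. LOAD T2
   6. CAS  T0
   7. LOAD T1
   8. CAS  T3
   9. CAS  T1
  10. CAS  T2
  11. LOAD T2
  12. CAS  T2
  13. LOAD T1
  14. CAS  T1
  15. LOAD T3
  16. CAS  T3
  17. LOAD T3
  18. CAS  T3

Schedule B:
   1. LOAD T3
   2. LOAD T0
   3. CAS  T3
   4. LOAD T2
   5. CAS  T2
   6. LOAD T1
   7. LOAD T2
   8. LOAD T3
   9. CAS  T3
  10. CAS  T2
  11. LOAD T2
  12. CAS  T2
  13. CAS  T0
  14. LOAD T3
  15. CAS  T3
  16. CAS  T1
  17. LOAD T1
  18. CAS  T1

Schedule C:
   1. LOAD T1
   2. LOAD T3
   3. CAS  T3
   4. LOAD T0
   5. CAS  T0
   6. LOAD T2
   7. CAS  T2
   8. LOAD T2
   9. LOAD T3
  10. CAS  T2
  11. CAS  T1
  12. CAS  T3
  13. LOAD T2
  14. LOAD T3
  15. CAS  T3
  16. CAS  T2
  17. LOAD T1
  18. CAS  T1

B

Simulating candidate B:
T3 LOAD — after: cnt=5, r=5 — load
T0 LOAD — after: cnt=5, r=5 — load
T3 CAS — after: cnt=6, r=5 — ok
T2 LOAD — after: cnt=6, r=6 — load
T2 CAS — after: cnt=7, r=6 — ok
T1 LOAD — after: cnt=7, r=7 — load
T2 LOAD — after: cnt=7, r=7 — load
T3 LOAD — after: cnt=7, r=7 — load
T3 CAS — after: cnt=8, r=7 — ok
T2 CAS — after: cnt=8, r=7 — retry
T2 LOAD — after: cnt=8, r=8 — load
T2 CAS — after: cnt=9, r=8 — ok
T0 CAS — after: cnt=9, r=5 — retry
T3 LOAD — after: cnt=9, r=9 — load
T3 CAS — after: cnt=10, r=9 — ok
T1 CAS — after: cnt=10, r=7 — retry
T1 LOAD — after: cnt=10, r=10 — load
T1 CAS — after: cnt=11, r=10 — ok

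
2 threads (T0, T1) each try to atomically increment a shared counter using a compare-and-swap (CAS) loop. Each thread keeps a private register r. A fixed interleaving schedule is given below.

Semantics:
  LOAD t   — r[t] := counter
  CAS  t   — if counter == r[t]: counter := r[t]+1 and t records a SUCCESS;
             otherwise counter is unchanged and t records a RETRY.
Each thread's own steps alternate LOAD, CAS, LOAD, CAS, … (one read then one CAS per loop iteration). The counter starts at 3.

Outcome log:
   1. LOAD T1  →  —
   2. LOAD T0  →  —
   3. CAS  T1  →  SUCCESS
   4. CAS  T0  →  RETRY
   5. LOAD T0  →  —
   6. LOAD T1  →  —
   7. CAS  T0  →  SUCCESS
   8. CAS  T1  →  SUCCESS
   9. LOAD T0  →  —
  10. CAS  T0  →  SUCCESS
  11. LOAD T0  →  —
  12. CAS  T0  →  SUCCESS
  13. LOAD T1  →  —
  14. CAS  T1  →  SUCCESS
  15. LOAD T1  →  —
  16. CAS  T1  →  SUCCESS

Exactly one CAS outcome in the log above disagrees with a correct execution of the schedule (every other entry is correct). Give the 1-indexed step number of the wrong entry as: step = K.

step = 8

Re-executing:
   1) LOAD T1:  M=3  r_T1=3
   2) LOAD T0:  M=3  r_T0=3
   3) CAS  T1:  M=4  r_T1=3 ✓
   4) CAS  T0:  M=4  r_T0=3 ✗
   5) LOAD T0:  M=4  r_T0=4
   6) LOAD T1:  M=4  r_T1=4
   7) CAS  T0:  M=5  r_T0=4 ✓
   8) CAS  T1:  M=5  r_T1=4 ✗
   9) LOAD T0:  M=5  r_T0=5
  10) CAS  T0:  M=6  r_T0=5 ✓
  11) LOAD T0:  M=6  r_T0=6
  12) CAS  T0:  M=7  r_T0=6 ✓
  13) LOAD T1:  M=7  r_T1=7
  14) CAS  T1:  M=8  r_T1=7 ✓
  15) LOAD T1:  M=8  r_T1=8
  16) CAS  T1:  M=9  r_T1=8 ✓
Log disagrees first at step 8.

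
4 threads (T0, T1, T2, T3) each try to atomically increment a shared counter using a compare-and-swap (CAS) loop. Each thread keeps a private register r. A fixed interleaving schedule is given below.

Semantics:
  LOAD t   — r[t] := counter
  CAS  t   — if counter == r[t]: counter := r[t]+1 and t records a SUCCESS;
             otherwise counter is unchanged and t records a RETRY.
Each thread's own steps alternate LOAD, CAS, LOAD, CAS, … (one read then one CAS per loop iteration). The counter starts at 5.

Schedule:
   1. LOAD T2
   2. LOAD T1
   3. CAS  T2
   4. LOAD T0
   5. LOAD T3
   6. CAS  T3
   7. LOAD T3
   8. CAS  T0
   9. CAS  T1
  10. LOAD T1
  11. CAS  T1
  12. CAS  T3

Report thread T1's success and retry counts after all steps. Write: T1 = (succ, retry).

T1 = (1, 1)

   1) LOAD T2:  M=5  r_T2=5
   2) LOAD T1:  M=5  r_T1=5
   3) CAS  T2:  M=6  r_T2=5 ✓
   4) LOAD T0:  M=6  r_T0=6
   5) LOAD T3:  M=6  r_T3=6
   6) CAS  T3:  M=7  r_T3=6 ✓
   7) LOAD T3:  M=7  r_T3=7
   8) CAS  T0:  M=7  r_T0=6 ✗
   9) CAS  T1:  M=7  r_T1=5 ✗
  10) LOAD T1:  M=7  r_T1=7
  11) CAS  T1:  M=8  r_T1=7 ✓
  12) CAS  T3:  M=8  r_T3=7 ✗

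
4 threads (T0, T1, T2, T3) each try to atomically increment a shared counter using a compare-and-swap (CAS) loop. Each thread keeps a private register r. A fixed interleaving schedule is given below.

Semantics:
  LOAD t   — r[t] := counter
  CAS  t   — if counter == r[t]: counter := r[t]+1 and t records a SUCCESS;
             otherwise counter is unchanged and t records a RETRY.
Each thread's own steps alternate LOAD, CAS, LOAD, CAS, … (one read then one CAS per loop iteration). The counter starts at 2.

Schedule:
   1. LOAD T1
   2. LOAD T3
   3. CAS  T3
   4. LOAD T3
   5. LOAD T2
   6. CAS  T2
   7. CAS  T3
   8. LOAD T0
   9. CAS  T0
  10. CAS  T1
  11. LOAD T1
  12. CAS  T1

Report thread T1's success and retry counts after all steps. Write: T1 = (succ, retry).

T1 = (1, 1)

1. LOAD T1 → mem=2 r[T1]=2 [LOAD]
2. LOAD T3 → mem=2 r[T3]=2 [LOAD]
3. CAS T3 → mem=3 r[T3]=2 [OK]
4. LOAD T3 → mem=3 r[T3]=3 [LOAD]
5. LOAD T2 → mem=3 r[T2]=3 [LOAD]
6. CAS T2 → mem=4 r[T2]=3 [OK]
7. CAS T3 → mem=4 r[T3]=3 [RETRY]
8. LOAD T0 → mem=4 r[T0]=4 [LOAD]
9. CAS T0 → mem=5 r[T0]=4 [OK]
10. CAS T1 → mem=5 r[T1]=2 [RETRY]
11. LOAD T1 → mem=5 r[T1]=5 [LOAD]
12. CAS T1 → mem=6 r[T1]=5 [OK]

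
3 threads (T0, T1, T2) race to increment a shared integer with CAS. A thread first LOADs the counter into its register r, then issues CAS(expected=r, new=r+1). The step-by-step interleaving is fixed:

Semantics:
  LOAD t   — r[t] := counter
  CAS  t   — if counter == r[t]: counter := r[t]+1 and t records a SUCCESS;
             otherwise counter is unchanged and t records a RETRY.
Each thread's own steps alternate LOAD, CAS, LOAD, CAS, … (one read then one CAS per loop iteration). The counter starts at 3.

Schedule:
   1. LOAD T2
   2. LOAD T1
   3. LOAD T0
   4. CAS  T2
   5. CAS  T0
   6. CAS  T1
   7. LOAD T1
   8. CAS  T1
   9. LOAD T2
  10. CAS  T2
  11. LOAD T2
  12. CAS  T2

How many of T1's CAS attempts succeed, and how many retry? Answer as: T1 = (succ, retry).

T2 LOAD — after: cnt=3, r=3 — load
T1 LOAD — after: cnt=3, r=3 — load
T0 LOAD — after: cnt=3, r=3 — load
T2 CAS — after: cnt=4, r=3 — ok
T0 CAS — after: cnt=4, r=3 — retry
T1 CAS — after: cnt=4, r=3 — retry
T1 LOAD — after: cnt=4, r=4 — load
T1 CAS — after: cnt=5, r=4 — ok
T2 LOAD — after: cnt=5, r=5 — load
T2 CAS — after: cnt=6, r=5 — ok
T2 LOAD — after: cnt=6, r=6 — load
T2 CAS — after: cnt=7, r=6 — ok

T1 = (1, 1)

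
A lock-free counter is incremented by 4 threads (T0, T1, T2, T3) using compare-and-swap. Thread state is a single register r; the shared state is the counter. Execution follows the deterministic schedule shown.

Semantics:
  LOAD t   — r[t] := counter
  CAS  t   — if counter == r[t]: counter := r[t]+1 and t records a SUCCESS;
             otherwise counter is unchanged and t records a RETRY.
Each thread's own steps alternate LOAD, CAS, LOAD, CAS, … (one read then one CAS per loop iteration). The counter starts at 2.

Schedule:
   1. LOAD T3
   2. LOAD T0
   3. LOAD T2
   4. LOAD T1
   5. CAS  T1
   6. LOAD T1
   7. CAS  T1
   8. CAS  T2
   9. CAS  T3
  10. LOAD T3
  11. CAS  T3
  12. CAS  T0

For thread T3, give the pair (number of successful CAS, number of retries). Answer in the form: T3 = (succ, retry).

[1] T3.load  rd  (counter 2, T3.r 2)
[2] T0.load  rd  (counter 2, T0.r 2)
[3] T2.load  rd  (counter 2, T2.r 2)
[4] T1.load  rd  (counter 2, T1.r 2)
[5] T1.cas  hit  (counter 3, T1.r 2)
[6] T1.load  rd  (counter 3, T1.r 3)
[7] T1.cas  hit  (counter 4, T1.r 3)
[8] T2.cas  miss  (counter 4, T2.r 2)
[9] T3.cas  miss  (counter 4, T3.r 2)
[10] T3.load  rd  (counter 4, T3.r 4)
[11] T3.cas  hit  (counter 5, T3.r 4)
[12] T0.cas  miss  (counter 5, T0.r 2)

T3 = (1, 1)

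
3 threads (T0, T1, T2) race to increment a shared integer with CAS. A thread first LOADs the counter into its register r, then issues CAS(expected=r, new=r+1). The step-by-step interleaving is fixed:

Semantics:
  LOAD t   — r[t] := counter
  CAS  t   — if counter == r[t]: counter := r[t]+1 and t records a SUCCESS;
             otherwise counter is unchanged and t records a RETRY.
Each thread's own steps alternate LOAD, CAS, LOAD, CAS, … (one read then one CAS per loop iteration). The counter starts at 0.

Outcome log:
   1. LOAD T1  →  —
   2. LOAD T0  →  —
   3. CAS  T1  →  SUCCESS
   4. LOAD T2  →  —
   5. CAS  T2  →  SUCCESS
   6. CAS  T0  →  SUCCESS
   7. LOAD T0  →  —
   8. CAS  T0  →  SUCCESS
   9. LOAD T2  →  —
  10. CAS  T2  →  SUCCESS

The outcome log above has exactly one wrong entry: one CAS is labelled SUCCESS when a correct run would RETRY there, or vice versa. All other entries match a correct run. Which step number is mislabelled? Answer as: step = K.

Reference trace:
   1) LOAD T1:  M=0  r_T1=0
   2) LOAD T0:  M=0  r_T0=0
   3) CAS  T1:  M=1  r_T1=0 ✓
   4) LOAD T2:  M=1  r_T2=1
   5) CAS  T2:  M=2  r_T2=1 ✓
   6) CAS  T0:  M=2  r_T0=0 ✗
   7) LOAD T0:  M=2  r_T0=2
   8) CAS  T0:  M=3  r_T0=2 ✓
   9) LOAD T2:  M=3  r_T2=3
  10) CAS  T2:  M=4  r_T2=3 ✓
Mismatch at 6.

step = 6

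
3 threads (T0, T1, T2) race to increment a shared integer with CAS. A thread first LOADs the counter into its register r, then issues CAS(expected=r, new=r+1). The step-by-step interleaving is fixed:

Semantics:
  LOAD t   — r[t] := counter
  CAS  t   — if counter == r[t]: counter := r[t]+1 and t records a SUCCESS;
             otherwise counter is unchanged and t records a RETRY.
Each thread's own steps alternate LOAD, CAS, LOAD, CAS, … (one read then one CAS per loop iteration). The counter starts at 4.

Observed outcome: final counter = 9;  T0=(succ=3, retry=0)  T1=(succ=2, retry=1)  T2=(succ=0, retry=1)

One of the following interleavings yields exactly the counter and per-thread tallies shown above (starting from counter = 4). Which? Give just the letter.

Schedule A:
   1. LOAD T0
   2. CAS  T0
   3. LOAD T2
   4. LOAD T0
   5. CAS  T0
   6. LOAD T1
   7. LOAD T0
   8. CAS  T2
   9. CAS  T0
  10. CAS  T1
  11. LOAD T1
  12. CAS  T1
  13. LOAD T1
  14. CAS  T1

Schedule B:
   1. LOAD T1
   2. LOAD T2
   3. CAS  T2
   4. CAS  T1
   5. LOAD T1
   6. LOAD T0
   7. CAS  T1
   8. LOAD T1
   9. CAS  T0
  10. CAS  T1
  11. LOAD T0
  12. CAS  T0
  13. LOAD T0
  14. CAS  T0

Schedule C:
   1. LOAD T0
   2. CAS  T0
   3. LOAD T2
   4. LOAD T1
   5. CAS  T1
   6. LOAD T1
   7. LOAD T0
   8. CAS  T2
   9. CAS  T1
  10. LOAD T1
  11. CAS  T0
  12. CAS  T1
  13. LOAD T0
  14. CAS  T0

Simulating candidate A:
1. LOAD T0 → mem=4 r[T0]=4 [LOAD]
2. CAS T0 → mem=5 r[T0]=4 [OK]
3. LOAD T2 → mem=5 r[T2]=5 [LOAD]
4. LOAD T0 → mem=5 r[T0]=5 [LOAD]
5. CAS T0 → mem=6 r[T0]=5 [OK]
6. LOAD T1 → mem=6 r[T1]=6 [LOAD]
7. LOAD T0 → mem=6 r[T0]=6 [LOAD]
8. CAS T2 → mem=6 r[T2]=5 [RETRY]
9. CAS T0 → mem=7 r[T0]=6 [OK]
10. CAS T1 → mem=7 r[T1]=6 [RETRY]
11. LOAD T1 → mem=7 r[T1]=7 [LOAD]
12. CAS T1 → mem=8 r[T1]=7 [OK]
13. LOAD T1 → mem=8 r[T1]=8 [LOAD]
14. CAS T1 → mem=9 r[T1]=8 [OK]

A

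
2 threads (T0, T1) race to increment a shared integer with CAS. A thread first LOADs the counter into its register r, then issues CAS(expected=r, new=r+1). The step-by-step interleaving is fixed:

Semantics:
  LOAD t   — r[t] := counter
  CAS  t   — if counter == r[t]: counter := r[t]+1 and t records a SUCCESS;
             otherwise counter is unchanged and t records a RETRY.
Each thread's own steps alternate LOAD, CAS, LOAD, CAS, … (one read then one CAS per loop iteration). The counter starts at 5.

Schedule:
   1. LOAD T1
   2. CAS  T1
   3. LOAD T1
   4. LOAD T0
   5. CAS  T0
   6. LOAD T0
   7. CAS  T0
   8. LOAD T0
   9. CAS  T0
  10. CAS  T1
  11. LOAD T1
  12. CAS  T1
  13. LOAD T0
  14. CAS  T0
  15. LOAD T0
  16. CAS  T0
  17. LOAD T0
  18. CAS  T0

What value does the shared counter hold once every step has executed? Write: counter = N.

   1) LOAD T1:  M=5  r_T1=5
   2) CAS  T1:  M=6  r_T1=5 ✓
   3) LOAD T1:  M=6  r_T1=6
   4) LOAD T0:  M=6  r_T0=6
   5) CAS  T0:  M=7  r_T0=6 ✓
   6) LOAD T0:  M=7  r_T0=7
   7) CAS  T0:  M=8  r_T0=7 ✓
   8) LOAD T0:  M=8  r_T0=8
   9) CAS  T0:  M=9  r_T0=8 ✓
  10) CAS  T1:  M=9  r_T1=6 ✗
  11) LOAD T1:  M=9  r_T1=9
  12) CAS  T1:  M=10  r_T1=9 ✓
  13) LOAD T0:  M=10  r_T0=10
  14) CAS  T0:  M=11  r_T0=10 ✓
  15) LOAD T0:  M=11  r_T0=11
  16) CAS  T0:  M=12  r_T0=11 ✓
  17) LOAD T0:  M=12  r_T0=12
  18) CAS  T0:  M=13  r_T0=12 ✓

counter = 13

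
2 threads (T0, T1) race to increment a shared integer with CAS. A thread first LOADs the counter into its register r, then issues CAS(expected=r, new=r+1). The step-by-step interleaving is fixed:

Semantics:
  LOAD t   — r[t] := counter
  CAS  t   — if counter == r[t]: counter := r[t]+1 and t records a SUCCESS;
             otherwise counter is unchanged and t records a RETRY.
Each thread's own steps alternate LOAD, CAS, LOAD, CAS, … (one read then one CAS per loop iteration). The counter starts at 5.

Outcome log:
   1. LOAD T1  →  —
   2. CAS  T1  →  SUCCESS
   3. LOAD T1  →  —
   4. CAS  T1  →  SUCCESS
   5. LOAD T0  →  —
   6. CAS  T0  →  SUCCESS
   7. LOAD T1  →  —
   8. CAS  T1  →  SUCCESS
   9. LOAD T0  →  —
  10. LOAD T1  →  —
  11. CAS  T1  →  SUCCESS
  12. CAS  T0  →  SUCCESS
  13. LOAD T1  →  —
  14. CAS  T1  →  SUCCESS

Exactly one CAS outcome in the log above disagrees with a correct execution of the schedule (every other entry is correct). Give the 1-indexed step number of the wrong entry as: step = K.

step = 12

Re-executing:
   1) LOAD T1:  M=5  r_T1=5
   2) CAS  T1:  M=6  r_T1=5 ✓
   3) LOAD T1:  M=6  r_T1=6
   4) CAS  T1:  M=7  r_T1=6 ✓
   5) LOAD T0:  M=7  r_T0=7
   6) CAS  T0:  M=8  r_T0=7 ✓
   7) LOAD T1:  M=8  r_T1=8
   8) CAS  T1:  M=9  r_T1=8 ✓
   9) LOAD T0:  M=9  r_T0=9
  10) LOAD T1:  M=9  r_T1=9
  11) CAS  T1:  M=10  r_T1=9 ✓
  12) CAS  T0:  M=10  r_T0=9 ✗
  13) LOAD T1:  M=10  r_T1=10
  14) CAS  T1:  M=11  r_T1=10 ✓
Mismatch at 12.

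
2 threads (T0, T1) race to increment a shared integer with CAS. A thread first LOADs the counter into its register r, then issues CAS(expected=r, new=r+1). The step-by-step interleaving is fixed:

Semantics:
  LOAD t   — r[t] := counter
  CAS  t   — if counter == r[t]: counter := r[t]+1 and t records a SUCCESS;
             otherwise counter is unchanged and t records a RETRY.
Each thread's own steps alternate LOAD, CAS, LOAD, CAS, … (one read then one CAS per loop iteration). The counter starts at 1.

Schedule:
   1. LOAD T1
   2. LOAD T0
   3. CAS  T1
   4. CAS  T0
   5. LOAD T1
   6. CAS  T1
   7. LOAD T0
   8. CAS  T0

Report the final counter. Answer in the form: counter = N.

counter = 4

   1) LOAD T1:  M=1  r_T1=1
   2) LOAD T0:  M=1  r_T0=1
   3) CAS  T1:  M=2  r_T1=1 ✓
   4) CAS  T0:  M=2  r_T0=1 ✗
   5) LOAD T1:  M=2  r_T1=2
   6) CAS  T1:  M=3  r_T1=2 ✓
   7) LOAD T0:  M=3  r_T0=3
   8) CAS  T0:  M=4  r_T0=3 ✓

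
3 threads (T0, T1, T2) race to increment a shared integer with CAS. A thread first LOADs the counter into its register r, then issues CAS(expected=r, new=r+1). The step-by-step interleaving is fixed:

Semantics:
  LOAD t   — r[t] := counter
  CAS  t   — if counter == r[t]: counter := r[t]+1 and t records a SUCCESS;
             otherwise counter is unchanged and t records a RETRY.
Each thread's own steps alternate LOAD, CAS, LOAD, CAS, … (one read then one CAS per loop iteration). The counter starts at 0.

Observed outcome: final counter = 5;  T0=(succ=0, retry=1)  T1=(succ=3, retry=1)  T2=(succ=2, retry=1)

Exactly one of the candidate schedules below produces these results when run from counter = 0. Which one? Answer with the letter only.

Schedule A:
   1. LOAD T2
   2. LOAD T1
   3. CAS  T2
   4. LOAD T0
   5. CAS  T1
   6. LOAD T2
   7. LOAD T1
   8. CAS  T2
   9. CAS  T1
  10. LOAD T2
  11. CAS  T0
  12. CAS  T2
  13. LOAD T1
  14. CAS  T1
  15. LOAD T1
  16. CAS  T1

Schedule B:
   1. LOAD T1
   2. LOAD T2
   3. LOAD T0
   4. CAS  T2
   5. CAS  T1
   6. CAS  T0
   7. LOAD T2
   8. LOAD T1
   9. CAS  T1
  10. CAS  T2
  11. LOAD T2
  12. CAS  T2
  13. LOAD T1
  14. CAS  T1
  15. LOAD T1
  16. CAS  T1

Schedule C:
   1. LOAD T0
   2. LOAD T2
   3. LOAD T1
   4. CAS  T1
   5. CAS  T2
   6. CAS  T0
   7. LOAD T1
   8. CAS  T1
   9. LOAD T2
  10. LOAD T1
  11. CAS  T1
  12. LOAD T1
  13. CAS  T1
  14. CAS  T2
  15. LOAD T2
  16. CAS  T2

Tracing schedule B:
step 1: T1 LOAD ⇒ load; ctr=0 reg=0
step 2: T2 LOAD ⇒ load; ctr=0 reg=0
step 3: T0 LOAD ⇒ load; ctr=0 reg=0
step 4: T2 CAS ⇒ ok; ctr=1 reg=0
step 5: T1 CAS ⇒ retry; ctr=1 reg=0
step 6: T0 CAS ⇒ retry; ctr=1 reg=0
step 7: T2 LOAD ⇒ load; ctr=1 reg=1
step 8: T1 LOAD ⇒ load; ctr=1 reg=1
step 9: T1 CAS ⇒ ok; ctr=2 reg=1
step 10: T2 CAS ⇒ retry; ctr=2 reg=1
step 11: T2 LOAD ⇒ load; ctr=2 reg=2
step 12: T2 CAS ⇒ ok; ctr=3 reg=2
step 13: T1 LOAD ⇒ load; ctr=3 reg=3
step 14: T1 CAS ⇒ ok; ctr=4 reg=3
step 15: T1 LOAD ⇒ load; ctr=4 reg=4
step 16: T1 CAS ⇒ ok; ctr=5 reg=4

B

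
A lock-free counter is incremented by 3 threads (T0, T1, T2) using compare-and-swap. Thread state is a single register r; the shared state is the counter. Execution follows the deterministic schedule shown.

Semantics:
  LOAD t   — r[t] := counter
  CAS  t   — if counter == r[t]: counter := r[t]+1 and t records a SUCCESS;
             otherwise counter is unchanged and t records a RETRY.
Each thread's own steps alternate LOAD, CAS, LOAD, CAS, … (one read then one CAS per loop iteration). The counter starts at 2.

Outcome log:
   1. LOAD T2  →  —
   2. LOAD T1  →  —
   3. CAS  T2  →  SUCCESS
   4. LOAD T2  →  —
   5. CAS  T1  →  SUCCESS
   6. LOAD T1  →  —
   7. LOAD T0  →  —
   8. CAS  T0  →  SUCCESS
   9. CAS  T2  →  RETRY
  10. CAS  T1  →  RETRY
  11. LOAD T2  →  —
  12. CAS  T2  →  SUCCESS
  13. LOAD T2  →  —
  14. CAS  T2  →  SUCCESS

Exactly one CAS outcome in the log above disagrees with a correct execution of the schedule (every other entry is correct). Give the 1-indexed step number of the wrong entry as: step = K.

Reference trace:
   1) LOAD T2:  M=2  r_T2=2
   2) LOAD T1:  M=2  r_T1=2
   3) CAS  T2:  M=3  r_T2=2 ✓
   4) LOAD T2:  M=3  r_T2=3
   5) CAS  T1:  M=3  r_T1=2 ✗
   6) LOAD T1:  M=3  r_T1=3
   7) LOAD T0:  M=3  r_T0=3
   8) CAS  T0:  M=4  r_T0=3 ✓
   9) CAS  T2:  M=4  r_T2=3 ✗
  10) CAS  T1:  M=4  r_T1=3 ✗
  11) LOAD T2:  M=4  r_T2=4
  12) CAS  T2:  M=5  r_T2=4 ✓
  13) LOAD T2:  M=5  r_T2=5
  14) CAS  T2:  M=6  r_T2=5 ✓
Flip is step 5.

step = 5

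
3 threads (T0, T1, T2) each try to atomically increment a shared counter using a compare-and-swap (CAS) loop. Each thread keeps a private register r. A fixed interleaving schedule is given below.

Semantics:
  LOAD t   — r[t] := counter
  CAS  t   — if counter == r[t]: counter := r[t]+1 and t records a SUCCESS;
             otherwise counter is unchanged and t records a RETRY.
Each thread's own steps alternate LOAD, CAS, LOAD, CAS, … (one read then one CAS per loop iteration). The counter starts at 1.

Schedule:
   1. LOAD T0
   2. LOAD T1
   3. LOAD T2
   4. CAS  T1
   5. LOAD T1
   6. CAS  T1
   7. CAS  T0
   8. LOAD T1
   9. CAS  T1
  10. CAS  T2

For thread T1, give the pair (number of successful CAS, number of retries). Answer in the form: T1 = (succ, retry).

[1] T0.load  rd  (counter 1, T0.r 1)
[2] T1.load  rd  (counter 1, T1.r 1)
[3] T2.load  rd  (counter 1, T2.r 1)
[4] T1.cas  hit  (counter 2, T1.r 1)
[5] T1.load  rd  (counter 2, T1.r 2)
[6] T1.cas  hit  (counter 3, T1.r 2)
[7] T0.cas  miss  (counter 3, T0.r 1)
[8] T1.load  rd  (counter 3, T1.r 3)
[9] T1.cas  hit  (counter 4, T1.r 3)
[10] T2.cas  miss  (counter 4, T2.r 1)

T1 = (3, 0)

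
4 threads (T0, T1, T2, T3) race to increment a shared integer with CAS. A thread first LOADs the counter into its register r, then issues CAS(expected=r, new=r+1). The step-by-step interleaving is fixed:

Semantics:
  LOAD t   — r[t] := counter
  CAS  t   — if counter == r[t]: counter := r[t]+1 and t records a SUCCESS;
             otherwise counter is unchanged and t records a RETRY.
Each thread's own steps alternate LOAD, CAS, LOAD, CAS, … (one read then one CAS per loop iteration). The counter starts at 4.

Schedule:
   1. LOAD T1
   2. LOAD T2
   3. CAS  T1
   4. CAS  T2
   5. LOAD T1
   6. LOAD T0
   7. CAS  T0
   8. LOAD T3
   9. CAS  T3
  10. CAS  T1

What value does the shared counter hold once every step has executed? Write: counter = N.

   1) LOAD T1:  M=4  r_T1=4
   2) LOAD T2:  M=4  r_T2=4
   3) CAS  T1:  M=5  r_T1=4 ✓
   4) CAS  T2:  M=5  r_T2=4 ✗
   5) LOAD T1:  M=5  r_T1=5
   6) LOAD T0:  M=5  r_T0=5
   7) CAS  T0:  M=6  r_T0=5 ✓
   8) LOAD T3:  M=6  r_T3=6
   9) CAS  T3:  M=7  r_T3=6 ✓
  10) CAS  T1:  M=7  r_T1=5 ✗

counter = 7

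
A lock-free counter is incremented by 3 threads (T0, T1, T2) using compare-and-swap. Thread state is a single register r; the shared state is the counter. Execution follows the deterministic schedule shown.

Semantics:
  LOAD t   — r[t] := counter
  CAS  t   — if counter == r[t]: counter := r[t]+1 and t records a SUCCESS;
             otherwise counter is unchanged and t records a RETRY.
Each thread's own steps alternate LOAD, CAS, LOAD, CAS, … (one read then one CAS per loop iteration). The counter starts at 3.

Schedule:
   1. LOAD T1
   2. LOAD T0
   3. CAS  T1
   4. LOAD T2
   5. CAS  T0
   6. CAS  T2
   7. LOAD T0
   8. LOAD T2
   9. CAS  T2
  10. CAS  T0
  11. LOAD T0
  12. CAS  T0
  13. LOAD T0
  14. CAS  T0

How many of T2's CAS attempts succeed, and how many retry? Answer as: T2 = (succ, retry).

T2 = (2, 0)

step 1: T1 LOAD ⇒ load; ctr=3 reg=3
step 2: T0 LOAD ⇒ load; ctr=3 reg=3
step 3: T1 CAS ⇒ ok; ctr=4 reg=3
step 4: T2 LOAD ⇒ load; ctr=4 reg=4
step 5: T0 CAS ⇒ retry; ctr=4 reg=3
step 6: T2 CAS ⇒ ok; ctr=5 reg=4
step 7: T0 LOAD ⇒ load; ctr=5 reg=5
step 8: T2 LOAD ⇒ load; ctr=5 reg=5
step 9: T2 CAS ⇒ ok; ctr=6 reg=5
step 10: T0 CAS ⇒ retry; ctr=6 reg=5
step 11: T0 LOAD ⇒ load; ctr=6 reg=6
step 12: T0 CAS ⇒ ok; ctr=7 reg=6
step 13: T0 LOAD ⇒ load; ctr=7 reg=7
step 14: T0 CAS ⇒ ok; ctr=8 reg=7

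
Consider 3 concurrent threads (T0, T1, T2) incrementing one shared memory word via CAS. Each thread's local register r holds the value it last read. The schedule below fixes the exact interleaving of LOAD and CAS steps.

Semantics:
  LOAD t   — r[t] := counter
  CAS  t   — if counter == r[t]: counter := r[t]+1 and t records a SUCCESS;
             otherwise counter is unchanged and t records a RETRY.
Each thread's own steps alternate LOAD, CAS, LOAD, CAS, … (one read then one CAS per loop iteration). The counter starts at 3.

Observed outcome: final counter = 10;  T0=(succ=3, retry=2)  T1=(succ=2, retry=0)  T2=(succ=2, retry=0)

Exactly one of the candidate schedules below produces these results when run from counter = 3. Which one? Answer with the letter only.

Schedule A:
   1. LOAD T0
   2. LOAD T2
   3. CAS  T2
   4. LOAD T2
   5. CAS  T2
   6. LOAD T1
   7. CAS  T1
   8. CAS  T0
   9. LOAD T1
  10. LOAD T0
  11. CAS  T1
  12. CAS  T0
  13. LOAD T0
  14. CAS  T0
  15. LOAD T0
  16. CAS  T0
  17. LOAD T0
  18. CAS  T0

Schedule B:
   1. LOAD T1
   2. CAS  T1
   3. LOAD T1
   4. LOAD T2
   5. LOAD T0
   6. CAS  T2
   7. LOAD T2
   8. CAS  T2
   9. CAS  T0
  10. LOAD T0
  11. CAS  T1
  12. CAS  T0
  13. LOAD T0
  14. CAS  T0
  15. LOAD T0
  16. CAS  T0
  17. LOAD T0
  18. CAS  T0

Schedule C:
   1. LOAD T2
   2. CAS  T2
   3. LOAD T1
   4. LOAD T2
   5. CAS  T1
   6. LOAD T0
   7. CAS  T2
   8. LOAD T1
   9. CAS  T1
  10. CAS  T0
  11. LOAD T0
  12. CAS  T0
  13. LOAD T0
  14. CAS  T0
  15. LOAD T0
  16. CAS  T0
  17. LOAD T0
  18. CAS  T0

Simulating candidate A:
   1) LOAD T0:  M=3  r_T0=3
   2) LOAD T2:  M=3  r_T2=3
   3) CAS  T2:  M=4  r_T2=3 ✓
   4) LOAD T2:  M=4  r_T2=4
   5) CAS  T2:  M=5  r_T2=4 ✓
   6) LOAD T1:  M=5  r_T1=5
   7) CAS  T1:  M=6  r_T1=5 ✓
   8) CAS  T0:  M=6  r_T0=3 ✗
   9) LOAD T1:  M=6  r_T1=6
  10) LOAD T0:  M=6  r_T0=6
  11) CAS  T1:  M=7  r_T1=6 ✓
  12) CAS  T0:  M=7  r_T0=6 ✗
  13) LOAD T0:  M=7  r_T0=7
  14) CAS  T0:  M=8  r_T0=7 ✓
  15) LOAD T0:  M=8  r_T0=8
  16) CAS  T0:  M=9  r_T0=8 ✓
  17) LOAD T0:  M=9  r_T0=9
  18) CAS  T0:  M=10  r_T0=9 ✓

A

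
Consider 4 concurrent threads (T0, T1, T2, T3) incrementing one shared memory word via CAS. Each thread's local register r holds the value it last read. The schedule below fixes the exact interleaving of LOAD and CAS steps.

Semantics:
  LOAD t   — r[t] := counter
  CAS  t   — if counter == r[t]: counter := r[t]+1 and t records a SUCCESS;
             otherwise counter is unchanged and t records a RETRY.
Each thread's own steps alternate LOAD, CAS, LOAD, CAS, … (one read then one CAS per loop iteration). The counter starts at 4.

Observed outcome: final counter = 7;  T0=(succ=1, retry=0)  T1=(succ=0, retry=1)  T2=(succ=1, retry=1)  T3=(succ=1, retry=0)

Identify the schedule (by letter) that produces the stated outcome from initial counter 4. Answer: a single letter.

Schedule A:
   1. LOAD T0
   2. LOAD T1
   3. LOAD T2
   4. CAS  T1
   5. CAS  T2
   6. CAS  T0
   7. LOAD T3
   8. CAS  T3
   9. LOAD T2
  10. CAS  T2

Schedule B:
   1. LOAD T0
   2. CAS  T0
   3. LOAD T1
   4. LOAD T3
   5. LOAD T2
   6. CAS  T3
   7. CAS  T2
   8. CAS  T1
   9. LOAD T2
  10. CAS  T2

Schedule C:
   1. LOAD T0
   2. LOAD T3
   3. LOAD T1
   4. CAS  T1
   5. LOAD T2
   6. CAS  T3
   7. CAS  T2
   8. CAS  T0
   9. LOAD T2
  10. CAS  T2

Simulating candidate B:
T0 LOAD — after: cnt=4, r=4 — load
T0 CAS — after: cnt=5, r=4 — ok
T1 LOAD — after: cnt=5, r=5 — load
T3 LOAD — after: cnt=5, r=5 — load
T2 LOAD — after: cnt=5, r=5 — load
T3 CAS — after: cnt=6, r=5 — ok
T2 CAS — after: cnt=6, r=5 — retry
T1 CAS — after: cnt=6, r=5 — retry
T2 LOAD — after: cnt=6, r=6 — load
T2 CAS — after: cnt=7, r=6 — ok

B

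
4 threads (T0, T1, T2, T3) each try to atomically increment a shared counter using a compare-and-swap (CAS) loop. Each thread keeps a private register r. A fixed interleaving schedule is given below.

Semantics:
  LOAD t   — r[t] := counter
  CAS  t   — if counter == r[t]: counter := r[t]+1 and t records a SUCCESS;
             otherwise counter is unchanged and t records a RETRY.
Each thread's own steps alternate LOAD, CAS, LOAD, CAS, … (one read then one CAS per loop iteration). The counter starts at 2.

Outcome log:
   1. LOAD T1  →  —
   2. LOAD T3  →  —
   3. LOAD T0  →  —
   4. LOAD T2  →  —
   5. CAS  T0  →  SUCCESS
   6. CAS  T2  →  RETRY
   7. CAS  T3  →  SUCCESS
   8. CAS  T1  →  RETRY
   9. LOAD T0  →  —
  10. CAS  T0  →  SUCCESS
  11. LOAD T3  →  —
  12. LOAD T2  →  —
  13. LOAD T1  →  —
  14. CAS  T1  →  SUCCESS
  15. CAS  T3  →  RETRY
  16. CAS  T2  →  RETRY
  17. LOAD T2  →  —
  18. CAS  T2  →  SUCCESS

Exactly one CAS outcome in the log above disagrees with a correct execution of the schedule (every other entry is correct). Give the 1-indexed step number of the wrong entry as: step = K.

Re-executing:
#1 T1 reads 2
#2 T3 reads 2
#3 T0 reads 2
#4 T2 reads 2
#5 T0 CAS(2→3) writes; counter now 3
#6 T2 CAS(2→3) fails; counter now 3
#7 T3 CAS(2→3) fails; counter now 3
#8 T1 CAS(2→3) fails; counter now 3
#9 T0 reads 3
#10 T0 CAS(3→4) writes; counter now 4
#11 T3 reads 4
#12 T2 reads 4
#13 T1 reads 4
#14 T1 CAS(4→5) writes; counter now 5
#15 T3 CAS(4→5) fails; counter now 5
#16 T2 CAS(4→5) fails; counter now 5
#17 T2 reads 5
#18 T2 CAS(5→6) writes; counter now 6
Flip is step 7.

step = 7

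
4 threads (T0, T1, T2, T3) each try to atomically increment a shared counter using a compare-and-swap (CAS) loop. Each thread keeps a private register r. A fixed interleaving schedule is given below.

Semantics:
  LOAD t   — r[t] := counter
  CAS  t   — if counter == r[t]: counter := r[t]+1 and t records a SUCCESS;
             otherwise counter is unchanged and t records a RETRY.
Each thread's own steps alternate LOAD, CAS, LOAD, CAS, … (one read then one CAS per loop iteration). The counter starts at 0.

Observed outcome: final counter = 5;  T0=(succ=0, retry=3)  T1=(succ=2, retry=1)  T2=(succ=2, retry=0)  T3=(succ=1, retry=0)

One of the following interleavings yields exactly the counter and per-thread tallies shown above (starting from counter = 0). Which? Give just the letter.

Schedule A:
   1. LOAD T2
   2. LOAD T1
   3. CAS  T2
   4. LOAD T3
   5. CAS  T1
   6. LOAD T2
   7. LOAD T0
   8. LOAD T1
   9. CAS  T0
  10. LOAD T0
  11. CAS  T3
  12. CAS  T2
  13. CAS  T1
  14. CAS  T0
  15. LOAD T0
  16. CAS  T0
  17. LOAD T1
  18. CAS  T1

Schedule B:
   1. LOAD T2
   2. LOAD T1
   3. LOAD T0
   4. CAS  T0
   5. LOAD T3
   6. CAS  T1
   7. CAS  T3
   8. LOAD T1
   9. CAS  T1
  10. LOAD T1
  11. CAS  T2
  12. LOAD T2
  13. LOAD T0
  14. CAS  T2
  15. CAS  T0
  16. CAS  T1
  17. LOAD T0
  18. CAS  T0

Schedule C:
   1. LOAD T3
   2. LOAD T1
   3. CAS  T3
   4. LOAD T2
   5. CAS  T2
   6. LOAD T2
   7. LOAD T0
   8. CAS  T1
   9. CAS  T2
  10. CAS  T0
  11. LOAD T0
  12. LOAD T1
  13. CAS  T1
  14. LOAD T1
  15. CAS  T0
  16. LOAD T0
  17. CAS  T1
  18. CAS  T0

C

Run C:
step 1: T3 LOAD ⇒ load; ctr=0 reg=0
step 2: T1 LOAD ⇒ load; ctr=0 reg=0
step 3: T3 CAS ⇒ ok; ctr=1 reg=0
step 4: T2 LOAD ⇒ load; ctr=1 reg=1
step 5: T2 CAS ⇒ ok; ctr=2 reg=1
step 6: T2 LOAD ⇒ load; ctr=2 reg=2
step 7: T0 LOAD ⇒ load; ctr=2 reg=2
step 8: T1 CAS ⇒ retry; ctr=2 reg=0
step 9: T2 CAS ⇒ ok; ctr=3 reg=2
step 10: T0 CAS ⇒ retry; ctr=3 reg=2
step 11: T0 LOAD ⇒ load; ctr=3 reg=3
step 12: T1 LOAD ⇒ load; ctr=3 reg=3
step 13: T1 CAS ⇒ ok; ctr=4 reg=3
step 14: T1 LOAD ⇒ load; ctr=4 reg=4
step 15: T0 CAS ⇒ retry; ctr=4 reg=3
step 16: T0 LOAD ⇒ load; ctr=4 reg=4
step 17: T1 CAS ⇒ ok; ctr=5 reg=4
step 18: T0 CAS ⇒ retry; ctr=5 reg=4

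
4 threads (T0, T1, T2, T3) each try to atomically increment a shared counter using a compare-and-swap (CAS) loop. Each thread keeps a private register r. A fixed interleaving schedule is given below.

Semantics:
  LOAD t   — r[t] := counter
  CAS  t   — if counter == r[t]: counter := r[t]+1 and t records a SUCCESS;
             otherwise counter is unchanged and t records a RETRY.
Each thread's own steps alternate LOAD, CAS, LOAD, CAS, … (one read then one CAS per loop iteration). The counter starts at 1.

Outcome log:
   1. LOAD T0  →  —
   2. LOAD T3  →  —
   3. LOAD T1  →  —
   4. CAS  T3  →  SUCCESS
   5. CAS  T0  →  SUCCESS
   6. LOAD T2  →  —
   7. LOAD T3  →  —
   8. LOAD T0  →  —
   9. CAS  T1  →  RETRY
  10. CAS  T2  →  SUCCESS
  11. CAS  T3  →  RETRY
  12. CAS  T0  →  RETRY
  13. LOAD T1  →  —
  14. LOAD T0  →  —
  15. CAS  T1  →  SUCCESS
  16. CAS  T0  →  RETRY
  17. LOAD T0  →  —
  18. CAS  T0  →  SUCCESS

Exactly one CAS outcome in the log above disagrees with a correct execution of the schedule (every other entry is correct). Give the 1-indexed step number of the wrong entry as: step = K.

step = 5

Reference trace:
1. LOAD T0 → mem=1 r[T0]=1 [LOAD]
2. LOAD T3 → mem=1 r[T3]=1 [LOAD]
3. LOAD T1 → mem=1 r[T1]=1 [LOAD]
4. CAS T3 → mem=2 r[T3]=1 [OK]
5. CAS T0 → mem=2 r[T0]=1 [RETRY]
6. LOAD T2 → mem=2 r[T2]=2 [LOAD]
7. LOAD T3 → mem=2 r[T3]=2 [LOAD]
8. LOAD T0 → mem=2 r[T0]=2 [LOAD]
9. CAS T1 → mem=2 r[T1]=1 [RETRY]
10. CAS T2 → mem=3 r[T2]=2 [OK]
11. CAS T3 → mem=3 r[T3]=2 [RETRY]
12. CAS T0 → mem=3 r[T0]=2 [RETRY]
13. LOAD T1 → mem=3 r[T1]=3 [LOAD]
14. LOAD T0 → mem=3 r[T0]=3 [LOAD]
15. CAS T1 → mem=4 r[T1]=3 [OK]
16. CAS T0 → mem=4 r[T0]=3 [RETRY]
17. LOAD T0 → mem=4 r[T0]=4 [LOAD]
18. CAS T0 → mem=5 r[T0]=4 [OK]
Flip is step 5.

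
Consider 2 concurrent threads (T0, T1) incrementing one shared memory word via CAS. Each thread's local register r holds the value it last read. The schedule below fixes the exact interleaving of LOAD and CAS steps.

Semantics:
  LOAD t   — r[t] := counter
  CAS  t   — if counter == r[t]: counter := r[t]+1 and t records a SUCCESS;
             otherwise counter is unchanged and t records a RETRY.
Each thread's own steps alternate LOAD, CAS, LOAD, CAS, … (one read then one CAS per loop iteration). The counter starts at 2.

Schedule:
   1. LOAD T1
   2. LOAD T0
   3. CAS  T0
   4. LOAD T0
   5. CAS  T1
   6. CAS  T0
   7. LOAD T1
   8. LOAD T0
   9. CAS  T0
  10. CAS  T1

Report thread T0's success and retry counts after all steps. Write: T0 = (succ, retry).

T0 = (3, 0)

1. LOAD T1 → mem=2 r[T1]=2 [LOAD]
2. LOAD T0 → mem=2 r[T0]=2 [LOAD]
3. CAS T0 → mem=3 r[T0]=2 [OK]
4. LOAD T0 → mem=3 r[T0]=3 [LOAD]
5. CAS T1 → mem=3 r[T1]=2 [RETRY]
6. CAS T0 → mem=4 r[T0]=3 [OK]
7. LOAD T1 → mem=4 r[T1]=4 [LOAD]
8. LOAD T0 → mem=4 r[T0]=4 [LOAD]
9. CAS T0 → mem=5 r[T0]=4 [OK]
10. CAS T1 → mem=5 r[T1]=4 [RETRY]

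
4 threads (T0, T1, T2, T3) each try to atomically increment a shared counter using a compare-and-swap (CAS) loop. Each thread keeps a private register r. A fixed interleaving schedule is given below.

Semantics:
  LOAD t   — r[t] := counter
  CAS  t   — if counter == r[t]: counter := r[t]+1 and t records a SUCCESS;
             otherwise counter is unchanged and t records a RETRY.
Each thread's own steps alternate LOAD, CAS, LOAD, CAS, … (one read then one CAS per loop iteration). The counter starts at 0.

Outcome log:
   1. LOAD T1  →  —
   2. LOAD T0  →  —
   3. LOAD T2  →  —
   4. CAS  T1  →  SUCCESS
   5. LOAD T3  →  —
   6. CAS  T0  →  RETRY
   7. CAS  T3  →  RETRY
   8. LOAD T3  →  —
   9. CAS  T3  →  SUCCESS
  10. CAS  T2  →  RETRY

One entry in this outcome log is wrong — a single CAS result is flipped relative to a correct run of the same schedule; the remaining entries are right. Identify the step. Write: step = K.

step = 7

Re-executing:
#1 T1 reads 0
#2 T0 reads 0
#3 T2 reads 0
#4 T1 CAS(0→1) writes; counter now 1
#5 T3 reads 1
#6 T0 CAS(0→1) fails; counter now 1
#7 T3 CAS(1→2) writes; counter now 2
#8 T3 reads 2
#9 T3 CAS(2→3) writes; counter now 3
#10 T2 CAS(0→1) fails; counter now 3
Flip is step 7.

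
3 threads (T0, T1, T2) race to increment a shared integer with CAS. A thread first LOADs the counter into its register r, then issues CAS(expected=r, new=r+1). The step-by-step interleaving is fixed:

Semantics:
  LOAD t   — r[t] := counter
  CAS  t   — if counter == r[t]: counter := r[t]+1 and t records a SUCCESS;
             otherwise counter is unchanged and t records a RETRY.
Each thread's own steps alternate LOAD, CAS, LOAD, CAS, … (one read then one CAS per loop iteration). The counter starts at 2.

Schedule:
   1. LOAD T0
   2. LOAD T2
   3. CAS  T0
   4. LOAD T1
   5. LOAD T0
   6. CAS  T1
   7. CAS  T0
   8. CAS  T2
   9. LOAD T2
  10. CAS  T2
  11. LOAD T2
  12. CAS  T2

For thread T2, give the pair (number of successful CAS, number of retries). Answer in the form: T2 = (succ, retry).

T2 = (2, 1)

1. LOAD T0 → mem=2 r[T0]=2 [LOAD]
2. LOAD T2 → mem=2 r[T2]=2 [LOAD]
3. CAS T0 → mem=3 r[T0]=2 [OK]
4. LOAD T1 → mem=3 r[T1]=3 [LOAD]
5. LOAD T0 → mem=3 r[T0]=3 [LOAD]
6. CAS T1 → mem=4 r[T1]=3 [OK]
7. CAS T0 → mem=4 r[T0]=3 [RETRY]
8. CAS T2 → mem=4 r[T2]=2 [RETRY]
9. LOAD T2 → mem=4 r[T2]=4 [LOAD]
10. CAS T2 → mem=5 r[T2]=4 [OK]
11. LOAD T2 → mem=5 r[T2]=5 [LOAD]
12. CAS T2 → mem=6 r[T2]=5 [OK]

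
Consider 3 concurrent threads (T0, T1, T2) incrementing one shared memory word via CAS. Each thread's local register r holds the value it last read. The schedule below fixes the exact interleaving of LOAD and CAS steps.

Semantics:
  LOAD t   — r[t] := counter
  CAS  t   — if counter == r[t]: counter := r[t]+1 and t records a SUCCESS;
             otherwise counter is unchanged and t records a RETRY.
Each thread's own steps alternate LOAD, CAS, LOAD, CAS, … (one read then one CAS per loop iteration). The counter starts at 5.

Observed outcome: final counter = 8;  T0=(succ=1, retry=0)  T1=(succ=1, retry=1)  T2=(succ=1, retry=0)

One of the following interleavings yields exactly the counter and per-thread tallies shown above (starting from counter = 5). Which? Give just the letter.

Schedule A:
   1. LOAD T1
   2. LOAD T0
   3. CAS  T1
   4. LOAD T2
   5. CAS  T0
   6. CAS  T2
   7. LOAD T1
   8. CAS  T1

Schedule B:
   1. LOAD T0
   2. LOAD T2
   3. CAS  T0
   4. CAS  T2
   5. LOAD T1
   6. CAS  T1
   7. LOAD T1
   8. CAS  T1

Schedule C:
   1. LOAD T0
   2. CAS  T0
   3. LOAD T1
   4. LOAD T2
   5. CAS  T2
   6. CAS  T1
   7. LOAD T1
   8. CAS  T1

Tracing schedule C:
#1 T0 reads 5
#2 T0 CAS(5→6) writes; counter now 6
#3 T1 reads 6
#4 T2 reads 6
#5 T2 CAS(6→7) writes; counter now 7
#6 T1 CAS(6→7) fails; counter now 7
#7 T1 reads 7
#8 T1 CAS(7→8) writes; counter now 8

C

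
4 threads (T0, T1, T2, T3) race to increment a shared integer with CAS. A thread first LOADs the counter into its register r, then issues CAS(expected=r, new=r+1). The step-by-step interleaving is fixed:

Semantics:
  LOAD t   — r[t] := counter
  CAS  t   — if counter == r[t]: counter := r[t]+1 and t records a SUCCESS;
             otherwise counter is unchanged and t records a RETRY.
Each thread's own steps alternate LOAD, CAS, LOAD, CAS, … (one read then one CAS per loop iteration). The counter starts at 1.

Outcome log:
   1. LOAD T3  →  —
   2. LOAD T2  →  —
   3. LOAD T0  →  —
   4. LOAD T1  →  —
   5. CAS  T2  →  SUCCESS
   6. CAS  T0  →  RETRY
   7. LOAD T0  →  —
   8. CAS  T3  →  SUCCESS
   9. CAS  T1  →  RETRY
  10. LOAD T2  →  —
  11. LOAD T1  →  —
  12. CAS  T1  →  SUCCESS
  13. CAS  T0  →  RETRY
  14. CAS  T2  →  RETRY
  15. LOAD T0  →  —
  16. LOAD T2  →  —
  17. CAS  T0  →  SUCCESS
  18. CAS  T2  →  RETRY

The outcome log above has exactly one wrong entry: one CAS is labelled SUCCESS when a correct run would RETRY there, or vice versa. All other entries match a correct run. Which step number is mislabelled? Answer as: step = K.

Re-executing:
1. LOAD T3 → mem=1 r[T3]=1 [LOAD]
2. LOAD T2 → mem=1 r[T2]=1 [LOAD]
3. LOAD T0 → mem=1 r[T0]=1 [LOAD]
4. LOAD T1 → mem=1 r[T1]=1 [LOAD]
5. CAS T2 → mem=2 r[T2]=1 [OK]
6. CAS T0 → mem=2 r[T0]=1 [RETRY]
7. LOAD T0 → mem=2 r[T0]=2 [LOAD]
8. CAS T3 → mem=2 r[T3]=1 [RETRY]
9. CAS T1 → mem=2 r[T1]=1 [RETRY]
10. LOAD T2 → mem=2 r[T2]=2 [LOAD]
11. LOAD T1 → mem=2 r[T1]=2 [LOAD]
12. CAS T1 → mem=3 r[T1]=2 [OK]
13. CAS T0 → mem=3 r[T0]=2 [RETRY]
14. CAS T2 → mem=3 r[T2]=2 [RETRY]
15. LOAD T0 → mem=3 r[T0]=3 [LOAD]
16. LOAD T2 → mem=3 r[T2]=3 [LOAD]
17. CAS T0 → mem=4 r[T0]=3 [OK]
18. CAS T2 → mem=4 r[T2]=3 [RETRY]
Mismatch at 8.

step = 8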